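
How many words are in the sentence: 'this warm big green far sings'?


Counting words by splitting on spaces:
  Word 1: 'this'
  Word 2: 'warm'
  Word 3: 'big'
  Word 4: 'green'
  Word 5: 'far'
  Word 6: 'sings'
Total words: 6

6


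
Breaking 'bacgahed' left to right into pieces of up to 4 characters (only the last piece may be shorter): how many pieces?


'bacgahed' has 8 characters.
Chunking with max size 4:
  Chunk 1: 'bacg' (positions 0-3)
  Chunk 2: 'ahed' (positions 4-7)
Total chunks: ceil(8 / 4) = 2

2


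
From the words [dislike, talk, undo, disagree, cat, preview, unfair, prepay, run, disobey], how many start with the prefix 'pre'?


Checking each word for prefix 'pre':
  'dislike' -> no (count: 0)
  'talk' -> no (count: 0)
  'undo' -> no (count: 0)
  'disagree' -> no (count: 0)
  'cat' -> no (count: 0)
  'preview' -> YES, starts with 'pre' (count: 1)
  'unfair' -> no (count: 1)
  'prepay' -> YES, starts with 'pre' (count: 2)
  'run' -> no (count: 2)
  'disobey' -> no (count: 2)
Total with prefix 'pre': 2

2


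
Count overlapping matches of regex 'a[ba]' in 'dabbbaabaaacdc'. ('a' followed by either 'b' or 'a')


Pattern: a[ba] means 'a' followed by either 'b' or 'a'.
Scanning 'dabbbaabaaacdc' position-by-position:
  Pos 0: window 'da' -> no
  Pos 1: window 'ab' -> MATCH
  Pos 2: window 'bb' -> no
  Pos 3: window 'bb' -> no
  Pos 4: window 'ba' -> no
  Pos 5: window 'aa' -> MATCH
  Pos 6: window 'ab' -> MATCH
  Pos 7: window 'ba' -> no
  Pos 8: window 'aa' -> MATCH
  Pos 9: window 'aa' -> MATCH
  Pos 10: window 'ac' -> no
  Pos 11: window 'cd' -> no
  Pos 12: window 'dc' -> no
  Pos 13: window 'c' -> no
Total matches: 5

5


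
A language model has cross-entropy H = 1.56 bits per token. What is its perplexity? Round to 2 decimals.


Perplexity formula: PP = 2^H
H = 1.56
PP = 2^1.56
Decompose: 2^1.56 = 2^1 * 2^0.56
2^1 = 2, 2^0.56 ~ 1.4742692
PP ~ 2 * 1.4742692 = 2.9485384
Rounded to 2 decimals: 2.95

2.95


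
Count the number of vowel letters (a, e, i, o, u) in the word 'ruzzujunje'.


Scanning each character of 'ruzzujunje':
  Position 1: 'r' -> consonant (running count: 0)
  Position 2: 'u' -> vowel (running count: 1)
  Position 3: 'z' -> consonant (running count: 1)
  Position 4: 'z' -> consonant (running count: 1)
  Position 5: 'u' -> vowel (running count: 2)
  Position 6: 'j' -> consonant (running count: 2)
  Position 7: 'u' -> vowel (running count: 3)
  Position 8: 'n' -> consonant (running count: 3)
  Position 9: 'j' -> consonant (running count: 3)
  Position 10: 'e' -> vowel (running count: 4)
Total vowels: 4

4


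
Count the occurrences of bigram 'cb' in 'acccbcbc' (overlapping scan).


Scanning 'acccbcbc' for bigram 'cb':
  Position 0: 'ac' -> no
  Position 1: 'cc' -> no
  Position 2: 'cc' -> no
  Position 3: 'cb' -> MATCH
  Position 4: 'bc' -> no
  Position 5: 'cb' -> MATCH
  Position 6: 'bc' -> no
Total matches: 2

2


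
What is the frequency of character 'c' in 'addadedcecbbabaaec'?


Scanning 'addadedcecbbabaaec' for 'c':
  Position 7: 'c' -> MATCH (count: 1)
  Position 9: 'c' -> MATCH (count: 2)
  Position 17: 'c' -> MATCH (count: 3)
Total occurrences of 'c': 3

3


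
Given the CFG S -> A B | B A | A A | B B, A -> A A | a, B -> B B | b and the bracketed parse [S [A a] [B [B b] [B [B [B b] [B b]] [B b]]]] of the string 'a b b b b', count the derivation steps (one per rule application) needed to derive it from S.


Every bracketed nonterminal node [X ...] in the tree is produced by exactly one rule application.
Reading the tree off as a leftmost derivation:
  Step 1: S  =>  A B   (applied S -> A B)
  Step 2: A B  =>  a B   (applied A -> a)
  Step 3: a B  =>  a B B   (applied B -> B B)
  Step 4: a B B  =>  a b B   (applied B -> b)
  Step 5: a b B  =>  a b B B   (applied B -> B B)
  Step 6: a b B B  =>  a b B B B   (applied B -> B B)
  Step 7: a b B B B  =>  a b b B B   (applied B -> b)
  Step 8: a b b B B  =>  a b b b B   (applied B -> b)
  Step 9: a b b b B  =>  a b b b b   (applied B -> b)
Final yield: a b b b b
Total rewrite steps: 9

9


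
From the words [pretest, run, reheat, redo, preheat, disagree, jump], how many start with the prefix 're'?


Checking each word for prefix 're':
  'pretest' -> no (count: 0)
  'run' -> no (count: 0)
  'reheat' -> YES, starts with 're' (count: 1)
  'redo' -> YES, starts with 're' (count: 2)
  'preheat' -> no (count: 2)
  'disagree' -> no (count: 2)
  'jump' -> no (count: 2)
Total with prefix 're': 2

2


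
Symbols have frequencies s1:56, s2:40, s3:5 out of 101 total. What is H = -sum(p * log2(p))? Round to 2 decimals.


Computing entropy H = -sum(p_i * log2(p_i)):
  s1: p = 56/101 = 0.5545, -p*log2(p) = 0.4718
  s2: p = 40/101 = 0.3960, -p*log2(p) = 0.5292
  s3: p = 5/101 = 0.0495, -p*log2(p) = 0.2147
H = sum of terms = 1.2157
Rounded to 2 decimals: 1.22

1.22


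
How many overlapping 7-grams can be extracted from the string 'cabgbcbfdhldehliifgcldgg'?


String 'cabgbcbfdhldehliifgcldgg' has length L = 24.
Number of overlapping n-grams = L - n + 1
Substituting: 24 - 7 + 1 = 18

18


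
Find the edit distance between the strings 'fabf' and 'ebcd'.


Building DP table for s1='fabf' (len 4) and s2='ebcd' (len 4):
       e  b  c  d
    0  1  2  3  4
  f 1  1  2  3  4
  a 2  2  2  3  4
  b 3  3  2  3  4
  f 4  4  3  3  4
Edit distance = dp[4][4] = 4

4


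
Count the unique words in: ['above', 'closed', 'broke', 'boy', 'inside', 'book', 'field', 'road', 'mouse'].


Listing all tokens and tracking unique types:
  Token 1: 'above' -> NEW (unique so far: 1)
  Token 2: 'closed' -> NEW (unique so far: 2)
  Token 3: 'broke' -> NEW (unique so far: 3)
  Token 4: 'boy' -> NEW (unique so far: 4)
  Token 5: 'inside' -> NEW (unique so far: 5)
  Token 6: 'book' -> NEW (unique so far: 6)
  Token 7: 'field' -> NEW (unique so far: 7)
  Token 8: 'road' -> NEW (unique so far: 8)
  Token 9: 'mouse' -> NEW (unique so far: 9)
Unique types: ('above', 'book', 'boy', 'broke', 'closed', 'field', 'inside', 'mouse', 'road')
Vocabulary size: 9

9


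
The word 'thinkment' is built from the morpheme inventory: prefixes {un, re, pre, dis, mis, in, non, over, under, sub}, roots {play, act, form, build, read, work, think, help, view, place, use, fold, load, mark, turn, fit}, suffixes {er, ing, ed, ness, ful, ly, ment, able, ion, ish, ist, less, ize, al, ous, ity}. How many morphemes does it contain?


Segmenting 'thinkment' against the inventory:
  'think' -> root (morpheme 1)
  'ment' -> suffix (morpheme 2)
Total morphemes: 2

2


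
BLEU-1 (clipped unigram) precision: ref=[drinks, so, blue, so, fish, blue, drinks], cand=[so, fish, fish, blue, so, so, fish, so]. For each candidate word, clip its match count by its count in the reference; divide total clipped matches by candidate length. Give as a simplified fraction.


Reference word counts: {'blue': 2, 'drinks': 2, 'fish': 1, 'so': 2}
Checking each candidate word (with clipping):
  'so' -> in reference (ref count 2, used 1/2) -> match (matches: 1)
  'fish' -> in reference (ref count 1, used 1/1) -> match (matches: 2)
  'fish' -> ref count 1 already used up (1/1) -> clipped, no match (matches: 2)
  'blue' -> in reference (ref count 2, used 1/2) -> match (matches: 3)
  'so' -> in reference (ref count 2, used 2/2) -> match (matches: 4)
  'so' -> ref count 2 already used up (2/2) -> clipped, no match (matches: 4)
  'fish' -> ref count 1 already used up (1/1) -> clipped, no match (matches: 4)
  'so' -> ref count 2 already used up (2/2) -> clipped, no match (matches: 4)
Clipped matches: 4, Candidate length: 8
Precision = 4/8 = 1/2

1/2


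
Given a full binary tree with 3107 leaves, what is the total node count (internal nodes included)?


Leaf nodes (terminals): 3107
Internal nodes = n - 1 = 3107 - 1 = 3106
Total = leaves + internal = 3107 + 3106 = 6213

6213


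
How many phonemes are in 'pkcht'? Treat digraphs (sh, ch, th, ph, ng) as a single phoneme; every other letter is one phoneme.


Parsing 'pkcht' greedily, digraphs first:
  'p' -> consonant phoneme (phonemes so far: 1)
  'k' -> consonant phoneme (phonemes so far: 2)
  'ch' -> digraph (1 consonant phoneme) (phonemes so far: 3)
  't' -> consonant phoneme (phonemes so far: 4)
Total phonemes: 4

4


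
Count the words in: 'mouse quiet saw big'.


Counting words by splitting on spaces:
  Word 1: 'mouse'
  Word 2: 'quiet'
  Word 3: 'saw'
  Word 4: 'big'
Total words: 4

4


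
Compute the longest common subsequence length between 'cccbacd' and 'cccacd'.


DP table for LCS of 'cccbacd' and 'cccacd':
       c  c  c  a  c  d
    0  0  0  0  0  0  0
  c 0  1  1  1  1  1  1
  c 0  1  2  2  2  2  2
  c 0  1  2  3  3  3  3
  b 0  1  2  3  3  3  3
  a 0  1  2  3  4  4  4
  c 0  1  2  3  4  5  5
  d 0  1  2  3  4  5  6
LCS: 'cccacd'
LCS length = 6

6


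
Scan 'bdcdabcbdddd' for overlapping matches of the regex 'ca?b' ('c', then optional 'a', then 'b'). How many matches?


Pattern: ca?b means 'c', then optional 'a', then 'b'.
Scanning 'bdcdabcbdddd' position-by-position:
  Pos 0: window 'bdc' -> no
  Pos 1: window 'dcd' -> no
  Pos 2: window 'cda' -> no
  Pos 3: window 'dab' -> no
  Pos 4: window 'abc' -> no
  Pos 5: window 'bcb' -> no
  Pos 6: window 'cbd' -> MATCH
  Pos 7: window 'bdd' -> no
  Pos 8: window 'ddd' -> no
  Pos 9: window 'ddd' -> no
  Pos 10: window 'dd' -> no
  Pos 11: window 'd' -> no
Total matches: 1

1


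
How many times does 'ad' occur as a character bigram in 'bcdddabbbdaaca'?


Scanning 'bcdddabbbdaaca' for bigram 'ad':
  Position 0: 'bc' -> no
  Position 1: 'cd' -> no
  Position 2: 'dd' -> no
  Position 3: 'dd' -> no
  Position 4: 'da' -> no
  Position 5: 'ab' -> no
  Position 6: 'bb' -> no
  Position 7: 'bb' -> no
  Position 8: 'bd' -> no
  Position 9: 'da' -> no
  Position 10: 'aa' -> no
  Position 11: 'ac' -> no
  Position 12: 'ca' -> no
Total matches: 0

0


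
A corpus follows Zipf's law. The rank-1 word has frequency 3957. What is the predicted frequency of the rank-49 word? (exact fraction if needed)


Zipf's law: freq(rank) = f1 / rank
f1 = 3957, rank = 49
freq = 3957 / 49
GCD(3957, 49) = 1
Simplified: 3957/49

3957/49


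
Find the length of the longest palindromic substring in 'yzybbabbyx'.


Scanning 'yzybbabbyx' for palindromic substrings.
Substring at positions 2-8: 'ybbabby'.
Check: reverse('ybbabby') = 'ybbabby' -> palindrome confirmed.
Neighbouring characters ('z' / 'x') break symmetry, so it cannot extend further.
No longer palindromic substring exists; longest length = 7

7


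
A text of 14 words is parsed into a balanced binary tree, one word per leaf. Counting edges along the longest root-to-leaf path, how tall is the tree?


In a balanced binary tree with n leaves the deepest leaf is ceil(log2(n)) edges below the root.
log2(14) = 3.8074
ceil(3.8074) = 4
height (edges) = 4

4


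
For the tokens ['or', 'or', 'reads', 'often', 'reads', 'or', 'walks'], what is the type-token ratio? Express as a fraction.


Tokens: 7
Unique types: ('often', 'or', 'reads', 'walks') = 4
TTR = 4/7
Already in lowest terms.

4/7


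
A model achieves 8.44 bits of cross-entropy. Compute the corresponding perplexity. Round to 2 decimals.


Perplexity formula: PP = 2^H
H = 8.44
PP = 2^8.44
Decompose: 2^8.44 = 2^8 * 2^0.44
2^8 = 256, 2^0.44 ~ 1.3566043
PP ~ 256 * 1.3566043 = 347.2907008
Rounded to 2 decimals: 347.29

347.29


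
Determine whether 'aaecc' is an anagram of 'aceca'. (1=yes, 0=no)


Sort characters of 'aaecc': 'aacce'
Sort characters of 'aceca': 'aacce'
Sorted forms match -> they ARE anagrams
Result: 1

1


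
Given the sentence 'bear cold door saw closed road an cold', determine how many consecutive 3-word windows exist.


Word trigrams from [8] words:
  Trigram 1: (bear cold door)
  Trigram 2: (cold door saw)
  Trigram 3: (door saw closed)
  Trigram 4: (saw closed road)
  Trigram 5: (closed road an)
  Trigram 6: (road an cold)
Total word trigrams: 8 - 2 = 6

6


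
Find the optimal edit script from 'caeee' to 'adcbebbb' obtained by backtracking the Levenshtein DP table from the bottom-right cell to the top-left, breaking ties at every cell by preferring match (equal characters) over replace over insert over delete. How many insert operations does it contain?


Edit distance = 6. Backtracking from cell (5, 8) with preference match > replace > insert > delete,
then listing the resulting alignment 'caeee' -> 'adcbebbb' left to right:
  Step 1: insert 'a' [insertion #1]
  Step 2: insert 'd' [insertion #2]
  Step 3: keep 'c'
  Step 4: replace a->b
  Step 5: keep 'e'
  Step 6: insert 'b' [insertion #3]
  Step 7: replace e->b
  Step 8: replace e->b
Total insertions: 3

3


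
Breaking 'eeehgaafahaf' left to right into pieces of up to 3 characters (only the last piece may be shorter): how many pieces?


'eeehgaafahaf' has 12 characters.
Chunking with max size 3:
  Chunk 1: 'eee' (positions 0-2)
  Chunk 2: 'hga' (positions 3-5)
  Chunk 3: 'afa' (positions 6-8)
  Chunk 4: 'haf' (positions 9-11)
Total chunks: ceil(12 / 3) = 4

4


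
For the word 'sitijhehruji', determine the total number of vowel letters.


Scanning each character of 'sitijhehruji':
  Position 1: 's' -> consonant (running count: 0)
  Position 2: 'i' -> vowel (running count: 1)
  Position 3: 't' -> consonant (running count: 1)
  Position 4: 'i' -> vowel (running count: 2)
  Position 5: 'j' -> consonant (running count: 2)
  Position 6: 'h' -> consonant (running count: 2)
  Position 7: 'e' -> vowel (running count: 3)
  Position 8: 'h' -> consonant (running count: 3)
  Position 9: 'r' -> consonant (running count: 3)
  Position 10: 'u' -> vowel (running count: 4)
  Position 11: 'j' -> consonant (running count: 4)
  Position 12: 'i' -> vowel (running count: 5)
Total vowels: 5

5


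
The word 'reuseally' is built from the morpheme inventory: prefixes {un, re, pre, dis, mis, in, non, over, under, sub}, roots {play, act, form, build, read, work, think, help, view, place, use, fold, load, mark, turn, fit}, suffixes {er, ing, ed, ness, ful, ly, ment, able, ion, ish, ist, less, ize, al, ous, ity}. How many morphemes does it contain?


Segmenting 'reuseally' against the inventory:
  're' -> prefix (morpheme 1)
  'use' -> root (morpheme 2)
  'al' -> suffix (morpheme 3)
  'ly' -> suffix (morpheme 4)
Total morphemes: 4

4


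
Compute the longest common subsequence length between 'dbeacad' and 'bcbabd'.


DP table for LCS of 'dbeacad' and 'bcbabd':
       b  c  b  a  b  d
    0  0  0  0  0  0  0
  d 0  0  0  0  0  0  1
  b 0  1  1  1  1  1  1
  e 0  1  1  1  1  1  1
  a 0  1  1  1  2  2  2
  c 0  1  2  2  2  2  2
  a 0  1  2  2  3  3  3
  d 0  1  2  2  3  3  4
LCS: 'bcad'
LCS length = 4

4


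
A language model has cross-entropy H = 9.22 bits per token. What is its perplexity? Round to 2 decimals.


Perplexity formula: PP = 2^H
H = 9.22
PP = 2^9.22
Decompose: 2^9.22 = 2^9 * 2^0.22
2^9 = 512, 2^0.22 ~ 1.1647336
PP ~ 512 * 1.1647336 = 596.3436032
Rounded to 2 decimals: 596.34

596.34


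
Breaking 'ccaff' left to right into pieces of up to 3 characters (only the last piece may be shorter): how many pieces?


'ccaff' has 5 characters.
Chunking with max size 3:
  Chunk 1: 'cca' (positions 0-2)
  Chunk 2: 'ff' (positions 3-4)
Total chunks: ceil(5 / 3) = 2

2


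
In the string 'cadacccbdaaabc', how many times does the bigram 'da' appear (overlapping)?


Scanning 'cadacccbdaaabc' for bigram 'da':
  Position 0: 'ca' -> no
  Position 1: 'ad' -> no
  Position 2: 'da' -> MATCH
  Position 3: 'ac' -> no
  Position 4: 'cc' -> no
  Position 5: 'cc' -> no
  Position 6: 'cb' -> no
  Position 7: 'bd' -> no
  Position 8: 'da' -> MATCH
  Position 9: 'aa' -> no
  Position 10: 'aa' -> no
  Position 11: 'ab' -> no
  Position 12: 'bc' -> no
Total matches: 2

2


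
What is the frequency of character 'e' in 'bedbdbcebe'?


Scanning 'bedbdbcebe' for 'e':
  Position 1: 'e' -> MATCH (count: 1)
  Position 7: 'e' -> MATCH (count: 2)
  Position 9: 'e' -> MATCH (count: 3)
Total occurrences of 'e': 3

3


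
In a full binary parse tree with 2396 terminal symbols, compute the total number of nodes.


Leaf nodes (terminals): 2396
Internal nodes = n - 1 = 2396 - 1 = 2395
Total = leaves + internal = 2396 + 2395 = 4791

4791


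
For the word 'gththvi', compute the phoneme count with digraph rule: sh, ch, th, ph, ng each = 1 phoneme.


Parsing 'gththvi' greedily, digraphs first:
  'g' -> consonant phoneme (phonemes so far: 1)
  'th' -> digraph (1 consonant phoneme) (phonemes so far: 2)
  'th' -> digraph (1 consonant phoneme) (phonemes so far: 3)
  'v' -> consonant phoneme (phonemes so far: 4)
  'i' -> vowel phoneme (phonemes so far: 5)
Total phonemes: 5

5


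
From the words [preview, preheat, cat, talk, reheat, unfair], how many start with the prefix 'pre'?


Checking each word for prefix 'pre':
  'preview' -> YES, starts with 'pre' (count: 1)
  'preheat' -> YES, starts with 'pre' (count: 2)
  'cat' -> no (count: 2)
  'talk' -> no (count: 2)
  'reheat' -> no (count: 2)
  'unfair' -> no (count: 2)
Total with prefix 'pre': 2

2


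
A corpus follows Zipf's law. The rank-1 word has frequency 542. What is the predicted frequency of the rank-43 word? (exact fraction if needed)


Zipf's law: freq(rank) = f1 / rank
f1 = 542, rank = 43
freq = 542 / 43
GCD(542, 43) = 1
Simplified: 542/43

542/43


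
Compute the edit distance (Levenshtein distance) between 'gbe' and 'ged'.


Building DP table for s1='gbe' (len 3) and s2='ged' (len 3):
       g  e  d
    0  1  2  3
  g 1  0  1  2
  b 2  1  1  2
  e 3  2  1  2
Edit distance = dp[3][3] = 2

2


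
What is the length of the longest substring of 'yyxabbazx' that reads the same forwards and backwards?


Scanning 'yyxabbazx' for palindromic substrings.
Substring at positions 3-6: 'abba'.
Check: reverse('abba') = 'abba' -> palindrome confirmed.
Neighbouring characters ('x' / 'z') break symmetry, so it cannot extend further.
No longer palindromic substring exists; longest length = 4

4


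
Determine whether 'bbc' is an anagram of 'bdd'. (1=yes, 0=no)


Sort characters of 'bbc': 'bbc'
Sort characters of 'bdd': 'bdd'
Sorted forms differ -> they are NOT anagrams
Result: 0

0


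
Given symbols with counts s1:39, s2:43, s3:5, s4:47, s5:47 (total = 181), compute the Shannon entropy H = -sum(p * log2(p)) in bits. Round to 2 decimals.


Computing entropy H = -sum(p_i * log2(p_i)):
  s1: p = 39/181 = 0.2155, -p*log2(p) = 0.4771
  s2: p = 43/181 = 0.2376, -p*log2(p) = 0.4926
  s3: p = 5/181 = 0.0276, -p*log2(p) = 0.1430
  s4: p = 47/181 = 0.2597, -p*log2(p) = 0.5051
  s5: p = 47/181 = 0.2597, -p*log2(p) = 0.5051
H = sum of terms = 2.1229
Rounded to 2 decimals: 2.12

2.12


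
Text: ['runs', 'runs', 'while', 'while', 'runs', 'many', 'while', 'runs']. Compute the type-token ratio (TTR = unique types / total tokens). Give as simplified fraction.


Tokens: 8
Unique types: ('many', 'runs', 'while') = 3
TTR = 3/8
Already in lowest terms.

3/8


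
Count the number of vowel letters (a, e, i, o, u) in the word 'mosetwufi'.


Scanning each character of 'mosetwufi':
  Position 1: 'm' -> consonant (running count: 0)
  Position 2: 'o' -> vowel (running count: 1)
  Position 3: 's' -> consonant (running count: 1)
  Position 4: 'e' -> vowel (running count: 2)
  Position 5: 't' -> consonant (running count: 2)
  Position 6: 'w' -> consonant (running count: 2)
  Position 7: 'u' -> vowel (running count: 3)
  Position 8: 'f' -> consonant (running count: 3)
  Position 9: 'i' -> vowel (running count: 4)
Total vowels: 4

4


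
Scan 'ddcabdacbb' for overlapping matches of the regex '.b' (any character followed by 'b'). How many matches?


Pattern: .b means any character followed by 'b'.
Scanning 'ddcabdacbb' position-by-position:
  Pos 0: window 'dd' -> no
  Pos 1: window 'dc' -> no
  Pos 2: window 'ca' -> no
  Pos 3: window 'ab' -> MATCH
  Pos 4: window 'bd' -> no
  Pos 5: window 'da' -> no
  Pos 6: window 'ac' -> no
  Pos 7: window 'cb' -> MATCH
  Pos 8: window 'bb' -> MATCH
  Pos 9: window 'b' -> no
Total matches: 3

3


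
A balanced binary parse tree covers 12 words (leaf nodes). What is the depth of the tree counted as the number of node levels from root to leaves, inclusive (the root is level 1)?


In a balanced binary tree with n leaves the deepest leaf is ceil(log2(n)) edges below the root,
so counting node levels inclusive of root and leaves gives ceil(log2(n)) + 1 levels.
log2(12) = 3.5850
ceil(3.5850) = 4
levels = 4 + 1 = 5

5


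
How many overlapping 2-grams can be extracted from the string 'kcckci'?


String 'kcckci' has length L = 6.
Number of overlapping n-grams = L - n + 1
Substituting: 6 - 2 + 1 = 5

5


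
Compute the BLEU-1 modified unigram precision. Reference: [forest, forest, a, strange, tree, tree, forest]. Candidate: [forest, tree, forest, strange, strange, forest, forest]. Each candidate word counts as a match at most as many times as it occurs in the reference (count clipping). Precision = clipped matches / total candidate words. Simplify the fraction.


Reference word counts: {'a': 1, 'forest': 3, 'strange': 1, 'tree': 2}
Checking each candidate word (with clipping):
  'forest' -> in reference (ref count 3, used 1/3) -> match (matches: 1)
  'tree' -> in reference (ref count 2, used 1/2) -> match (matches: 2)
  'forest' -> in reference (ref count 3, used 2/3) -> match (matches: 3)
  'strange' -> in reference (ref count 1, used 1/1) -> match (matches: 4)
  'strange' -> ref count 1 already used up (1/1) -> clipped, no match (matches: 4)
  'forest' -> in reference (ref count 3, used 3/3) -> match (matches: 5)
  'forest' -> ref count 3 already used up (3/3) -> clipped, no match (matches: 5)
Clipped matches: 5, Candidate length: 7
Precision = 5/7

5/7


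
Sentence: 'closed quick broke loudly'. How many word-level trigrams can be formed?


Word trigrams from [4] words:
  Trigram 1: (closed quick broke)
  Trigram 2: (quick broke loudly)
Total word trigrams: 4 - 2 = 2

2


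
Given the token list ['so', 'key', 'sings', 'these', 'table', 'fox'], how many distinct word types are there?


Listing all tokens and tracking unique types:
  Token 1: 'so' -> NEW (unique so far: 1)
  Token 2: 'key' -> NEW (unique so far: 2)
  Token 3: 'sings' -> NEW (unique so far: 3)
  Token 4: 'these' -> NEW (unique so far: 4)
  Token 5: 'table' -> NEW (unique so far: 5)
  Token 6: 'fox' -> NEW (unique so far: 6)
Unique types: ('fox', 'key', 'sings', 'so', 'table', 'these')
Vocabulary size: 6

6


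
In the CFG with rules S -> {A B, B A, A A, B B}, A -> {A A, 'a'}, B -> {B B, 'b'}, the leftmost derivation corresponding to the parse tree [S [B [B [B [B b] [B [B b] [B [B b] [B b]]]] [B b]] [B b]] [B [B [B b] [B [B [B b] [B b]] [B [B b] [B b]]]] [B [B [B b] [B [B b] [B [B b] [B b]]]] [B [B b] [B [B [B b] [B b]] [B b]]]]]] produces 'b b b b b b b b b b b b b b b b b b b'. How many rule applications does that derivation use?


Every bracketed nonterminal node [X ...] in the tree is produced by exactly one rule application.
Reading the tree off as a leftmost derivation:
  Step 1: S  =>  B B   (applied S -> B B)
  Step 2: B B  =>  B B B   (applied B -> B B)
  Step 3: B B B  =>  B B B B   (applied B -> B B)
  Step 4: B B B B  =>  B B B B B   (applied B -> B B)
  Step 5: B B B B B  =>  b B B B B   (applied B -> b)
  Step 6: b B B B B  =>  b B B B B B   (applied B -> B B)
  Step 7: b B B B B B  =>  b b B B B B   (applied B -> b)
  Step 8: b b B B B B  =>  b b B B B B B   (applied B -> B B)
  Step 9: b b B B B B B  =>  b b b B B B B   (applied B -> b)
  Step 10: b b b B B B B  =>  b b b b B B B   (applied B -> b)
  Step 11: b b b b B B B  =>  b b b b b B B   (applied B -> b)
  Step 12: b b b b b B B  =>  b b b b b b B   (applied B -> b)
  Step 13: b b b b b b B  =>  b b b b b b B B   (applied B -> B B)
  Step 14: b b b b b b B B  =>  b b b b b b B B B   (applied B -> B B)
  Step 15: b b b b b b B B B  =>  b b b b b b b B B   (applied B -> b)
  Step 16: b b b b b b b B B  =>  b b b b b b b B B B   (applied B -> B B)
  Step 17: b b b b b b b B B B  =>  b b b b b b b B B B B   (applied B -> B B)
  Step 18: b b b b b b b B B B B  =>  b b b b b b b b B B B   (applied B -> b)
  Step 19: b b b b b b b b B B B  =>  b b b b b b b b b B B   (applied B -> b)
  Step 20: b b b b b b b b b B B  =>  b b b b b b b b b B B B   (applied B -> B B)
  Step 21: b b b b b b b b b B B B  =>  b b b b b b b b b b B B   (applied B -> b)
  Step 22: b b b b b b b b b b B B  =>  b b b b b b b b b b b B   (applied B -> b)
  Step 23: b b b b b b b b b b b B  =>  b b b b b b b b b b b B B   (applied B -> B B)
  Step 24: b b b b b b b b b b b B B  =>  b b b b b b b b b b b B B B   (applied B -> B B)
  Step 25: b b b b b b b b b b b B B B  =>  b b b b b b b b b b b b B B   (applied B -> b)
  Step 26: b b b b b b b b b b b b B B  =>  b b b b b b b b b b b b B B B   (applied B -> B B)
  Step 27: b b b b b b b b b b b b B B B  =>  b b b b b b b b b b b b b B B   (applied B -> b)
  Step 28: b b b b b b b b b b b b b B B  =>  b b b b b b b b b b b b b B B B   (applied B -> B B)
  Step 29: b b b b b b b b b b b b b B B B  =>  b b b b b b b b b b b b b b B B   (applied B -> b)
  Step 30: b b b b b b b b b b b b b b B B  =>  b b b b b b b b b b b b b b b B   (applied B -> b)
  Step 31: b b b b b b b b b b b b b b b B  =>  b b b b b b b b b b b b b b b B B   (applied B -> B B)
  Step 32: b b b b b b b b b b b b b b b B B  =>  b b b b b b b b b b b b b b b b B   (applied B -> b)
  Step 33: b b b b b b b b b b b b b b b b B  =>  b b b b b b b b b b b b b b b b B B   (applied B -> B B)
  Step 34: b b b b b b b b b b b b b b b b B B  =>  b b b b b b b b b b b b b b b b B B B   (applied B -> B B)
  Step 35: b b b b b b b b b b b b b b b b B B B  =>  b b b b b b b b b b b b b b b b b B B   (applied B -> b)
  Step 36: b b b b b b b b b b b b b b b b b B B  =>  b b b b b b b b b b b b b b b b b b B   (applied B -> b)
  Step 37: b b b b b b b b b b b b b b b b b b B  =>  b b b b b b b b b b b b b b b b b b b   (applied B -> b)
Final yield: b b b b b b b b b b b b b b b b b b b
Total rewrite steps: 37

37


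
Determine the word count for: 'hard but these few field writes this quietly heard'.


Counting words by splitting on spaces:
  Word 1: 'hard'
  Word 2: 'but'
  Word 3: 'these'
  Word 4: 'few'
  Word 5: 'field'
  Word 6: 'writes'
  Word 7: 'this'
  Word 8: 'quietly'
  Word 9: 'heard'
Total words: 9

9


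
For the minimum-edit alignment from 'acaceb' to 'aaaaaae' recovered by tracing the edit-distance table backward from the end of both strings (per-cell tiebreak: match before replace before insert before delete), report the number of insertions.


Edit distance = 5. Backtracking from cell (6, 7) with preference match > replace > insert > delete,
then listing the resulting alignment 'acaceb' -> 'aaaaaae' left to right:
  Step 1: insert 'a' [insertion #1]
  Step 2: keep 'a'
  Step 3: replace c->a
  Step 4: keep 'a'
  Step 5: replace c->a
  Step 6: replace e->a
  Step 7: replace b->e
Total insertions: 1

1


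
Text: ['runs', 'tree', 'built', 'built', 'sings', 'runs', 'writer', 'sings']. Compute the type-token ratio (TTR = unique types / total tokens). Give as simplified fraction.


Tokens: 8
Unique types: ('built', 'runs', 'sings', 'tree', 'writer') = 5
TTR = 5/8
Already in lowest terms.

5/8


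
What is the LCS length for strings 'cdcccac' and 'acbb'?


DP table for LCS of 'cdcccac' and 'acbb':
       a  c  b  b
    0  0  0  0  0
  c 0  0  1  1  1
  d 0  0  1  1  1
  c 0  0  1  1  1
  c 0  0  1  1  1
  c 0  0  1  1  1
  a 0  1  1  1  1
  c 0  1  2  2  2
LCS: 'ac'
LCS length = 2

2


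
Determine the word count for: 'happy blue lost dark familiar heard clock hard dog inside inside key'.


Counting words by splitting on spaces:
  Word 1: 'happy'
  Word 2: 'blue'
  Word 3: 'lost'
  Word 4: 'dark'
  Word 5: 'familiar'
  Word 6: 'heard'
  Word 7: 'clock'
  Word 8: 'hard'
  Word 9: 'dog'
  Word 10: 'inside'
  Word 11: 'inside'
  Word 12: 'key'
Total words: 12

12


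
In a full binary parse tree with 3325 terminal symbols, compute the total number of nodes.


Leaf nodes (terminals): 3325
Internal nodes = n - 1 = 3325 - 1 = 3324
Total = leaves + internal = 3325 + 3324 = 6649

6649


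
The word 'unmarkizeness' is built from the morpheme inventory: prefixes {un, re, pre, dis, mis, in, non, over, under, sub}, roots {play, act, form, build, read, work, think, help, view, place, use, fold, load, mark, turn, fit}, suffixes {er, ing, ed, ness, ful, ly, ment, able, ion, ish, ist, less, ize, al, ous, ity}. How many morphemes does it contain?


Segmenting 'unmarkizeness' against the inventory:
  'un' -> prefix (morpheme 1)
  'mark' -> root (morpheme 2)
  'ize' -> suffix (morpheme 3)
  'ness' -> suffix (morpheme 4)
Total morphemes: 4

4


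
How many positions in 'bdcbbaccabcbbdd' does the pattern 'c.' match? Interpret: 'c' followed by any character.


Pattern: c. means 'c' followed by any character.
Scanning 'bdcbbaccabcbbdd' position-by-position:
  Pos 0: window 'bd' -> no
  Pos 1: window 'dc' -> no
  Pos 2: window 'cb' -> MATCH
  Pos 3: window 'bb' -> no
  Pos 4: window 'ba' -> no
  Pos 5: window 'ac' -> no
  Pos 6: window 'cc' -> MATCH
  Pos 7: window 'ca' -> MATCH
  Pos 8: window 'ab' -> no
  Pos 9: window 'bc' -> no
  Pos 10: window 'cb' -> MATCH
  Pos 11: window 'bb' -> no
  Pos 12: window 'bd' -> no
  Pos 13: window 'dd' -> no
  Pos 14: window 'd' -> no
Total matches: 4

4


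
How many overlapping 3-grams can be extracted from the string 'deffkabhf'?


String 'deffkabhf' has length L = 9.
Number of overlapping n-grams = L - n + 1
Substituting: 9 - 3 + 1 = 7

7


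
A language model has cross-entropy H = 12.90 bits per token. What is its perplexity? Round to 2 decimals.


Perplexity formula: PP = 2^H
H = 12.90
PP = 2^12.90
Decompose: 2^12.90 = 2^12 * 2^0.90
2^12 = 4096, 2^0.90 ~ 1.8660660
PP ~ 4096 * 1.8660660 = 7643.4063360
Rounded to 2 decimals: 7643.41

7643.41


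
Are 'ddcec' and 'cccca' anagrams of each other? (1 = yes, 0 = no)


Sort characters of 'ddcec': 'ccdde'
Sort characters of 'cccca': 'acccc'
Sorted forms differ -> they are NOT anagrams
Result: 0

0


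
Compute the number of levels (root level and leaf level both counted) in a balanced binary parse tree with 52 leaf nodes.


In a balanced binary tree with n leaves the deepest leaf is ceil(log2(n)) edges below the root,
so counting node levels inclusive of root and leaves gives ceil(log2(n)) + 1 levels.
log2(52) = 5.7004
ceil(5.7004) = 6
levels = 6 + 1 = 7

7


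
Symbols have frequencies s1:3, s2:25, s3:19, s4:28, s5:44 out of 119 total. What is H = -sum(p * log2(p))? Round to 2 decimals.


Computing entropy H = -sum(p_i * log2(p_i)):
  s1: p = 3/119 = 0.0252, -p*log2(p) = 0.1339
  s2: p = 25/119 = 0.2101, -p*log2(p) = 0.4729
  s3: p = 19/119 = 0.1597, -p*log2(p) = 0.4226
  s4: p = 28/119 = 0.2353, -p*log2(p) = 0.4912
  s5: p = 44/119 = 0.3697, -p*log2(p) = 0.5307
H = sum of terms = 2.0513
Rounded to 2 decimals: 2.05

2.05


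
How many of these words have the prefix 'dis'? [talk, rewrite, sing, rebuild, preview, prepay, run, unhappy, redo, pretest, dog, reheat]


Checking each word for prefix 'dis':
  'talk' -> no (count: 0)
  'rewrite' -> no (count: 0)
  'sing' -> no (count: 0)
  'rebuild' -> no (count: 0)
  'preview' -> no (count: 0)
  'prepay' -> no (count: 0)
  'run' -> no (count: 0)
  'unhappy' -> no (count: 0)
  'redo' -> no (count: 0)
  'pretest' -> no (count: 0)
  'dog' -> no (count: 0)
  'reheat' -> no (count: 0)
Total with prefix 'dis': 0

0


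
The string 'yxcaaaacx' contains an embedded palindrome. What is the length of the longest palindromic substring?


Scanning 'yxcaaaacx' for palindromic substrings.
Substring at positions 1-8: 'xcaaaacx'.
Check: reverse('xcaaaacx') = 'xcaaaacx' -> palindrome confirmed.
Neighbouring characters ('y' / '-') break symmetry, so it cannot extend further.
No longer palindromic substring exists; longest length = 8

8


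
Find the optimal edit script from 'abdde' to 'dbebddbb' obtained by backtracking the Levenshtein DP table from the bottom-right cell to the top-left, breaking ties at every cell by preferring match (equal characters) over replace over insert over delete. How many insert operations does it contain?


Edit distance = 5. Backtracking from cell (5, 8) with preference match > replace > insert > delete,
then listing the resulting alignment 'abdde' -> 'dbebddbb' left to right:
  Step 1: insert 'd' [insertion #1]
  Step 2: insert 'b' [insertion #2]
  Step 3: replace a->e
  Step 4: keep 'b'
  Step 5: keep 'd'
  Step 6: keep 'd'
  Step 7: insert 'b' [insertion #3]
  Step 8: replace e->b
Total insertions: 3

3


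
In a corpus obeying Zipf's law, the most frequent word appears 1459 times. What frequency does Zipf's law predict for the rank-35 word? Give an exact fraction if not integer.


Zipf's law: freq(rank) = f1 / rank
f1 = 1459, rank = 35
freq = 1459 / 35
GCD(1459, 35) = 1
Simplified: 1459/35

1459/35


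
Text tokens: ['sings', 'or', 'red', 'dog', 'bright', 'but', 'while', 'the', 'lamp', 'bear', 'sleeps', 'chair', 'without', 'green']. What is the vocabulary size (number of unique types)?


Listing all tokens and tracking unique types:
  Token 1: 'sings' -> NEW (unique so far: 1)
  Token 2: 'or' -> NEW (unique so far: 2)
  Token 3: 'red' -> NEW (unique so far: 3)
  Token 4: 'dog' -> NEW (unique so far: 4)
  Token 5: 'bright' -> NEW (unique so far: 5)
  Token 6: 'but' -> NEW (unique so far: 6)
  Token 7: 'while' -> NEW (unique so far: 7)
  Token 8: 'the' -> NEW (unique so far: 8)
  Token 9: 'lamp' -> NEW (unique so far: 9)
  Token 10: 'bear' -> NEW (unique so far: 10)
  Token 11: 'sleeps' -> NEW (unique so far: 11)
  Token 12: 'chair' -> NEW (unique so far: 12)
  Token 13: 'without' -> NEW (unique so far: 13)
  Token 14: 'green' -> NEW (unique so far: 14)
Unique types: ('bear', 'bright', 'but', 'chair', 'dog', 'green', 'lamp', 'or', 'red', 'sings', 'sleeps', 'the', 'while', 'without')
Vocabulary size: 14

14


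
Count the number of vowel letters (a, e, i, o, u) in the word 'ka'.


Scanning each character of 'ka':
  Position 1: 'k' -> consonant (running count: 0)
  Position 2: 'a' -> vowel (running count: 1)
Total vowels: 1

1


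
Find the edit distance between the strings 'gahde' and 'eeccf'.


Building DP table for s1='gahde' (len 5) and s2='eeccf' (len 5):
       e  e  c  c  f
    0  1  2  3  4  5
  g 1  1  2  3  4  5
  a 2  2  2  3  4  5
  h 3  3  3  3  4  5
  d 4  4  4  4  4  5
  e 5  4  4  5  5  5
Edit distance = dp[5][5] = 5

5


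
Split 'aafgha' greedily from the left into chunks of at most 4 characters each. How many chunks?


'aafgha' has 6 characters.
Chunking with max size 4:
  Chunk 1: 'aafg' (positions 0-3)
  Chunk 2: 'ha' (positions 4-5)
Total chunks: ceil(6 / 4) = 2

2


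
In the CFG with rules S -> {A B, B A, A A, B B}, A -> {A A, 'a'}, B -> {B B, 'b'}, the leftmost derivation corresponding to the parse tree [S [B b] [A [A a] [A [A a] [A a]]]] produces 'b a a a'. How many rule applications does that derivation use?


Every bracketed nonterminal node [X ...] in the tree is produced by exactly one rule application.
Reading the tree off as a leftmost derivation:
  Step 1: S  =>  B A   (applied S -> B A)
  Step 2: B A  =>  b A   (applied B -> b)
  Step 3: b A  =>  b A A   (applied A -> A A)
  Step 4: b A A  =>  b a A   (applied A -> a)
  Step 5: b a A  =>  b a A A   (applied A -> A A)
  Step 6: b a A A  =>  b a a A   (applied A -> a)
  Step 7: b a a A  =>  b a a a   (applied A -> a)
Final yield: b a a a
Total rewrite steps: 7

7


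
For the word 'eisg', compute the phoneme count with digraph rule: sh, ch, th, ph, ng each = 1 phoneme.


Parsing 'eisg' greedily, digraphs first:
  'e' -> vowel phoneme (phonemes so far: 1)
  'i' -> vowel phoneme (phonemes so far: 2)
  's' -> consonant phoneme (phonemes so far: 3)
  'g' -> consonant phoneme (phonemes so far: 4)
Total phonemes: 4

4


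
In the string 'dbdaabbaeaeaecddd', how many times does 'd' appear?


Scanning 'dbdaabbaeaeaecddd' for 'd':
  Position 0: 'd' -> MATCH (count: 1)
  Position 2: 'd' -> MATCH (count: 2)
  Position 14: 'd' -> MATCH (count: 3)
  Position 15: 'd' -> MATCH (count: 4)
  Position 16: 'd' -> MATCH (count: 5)
Total occurrences of 'd': 5

5


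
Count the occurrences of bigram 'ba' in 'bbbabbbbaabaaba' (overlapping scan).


Scanning 'bbbabbbbaabaaba' for bigram 'ba':
  Position 0: 'bb' -> no
  Position 1: 'bb' -> no
  Position 2: 'ba' -> MATCH
  Position 3: 'ab' -> no
  Position 4: 'bb' -> no
  Position 5: 'bb' -> no
  Position 6: 'bb' -> no
  Position 7: 'ba' -> MATCH
  Position 8: 'aa' -> no
  Position 9: 'ab' -> no
  Position 10: 'ba' -> MATCH
  Position 11: 'aa' -> no
  Position 12: 'ab' -> no
  Position 13: 'ba' -> MATCH
Total matches: 4

4


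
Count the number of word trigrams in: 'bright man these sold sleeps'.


Word trigrams from [5] words:
  Trigram 1: (bright man these)
  Trigram 2: (man these sold)
  Trigram 3: (these sold sleeps)
Total word trigrams: 5 - 2 = 3

3


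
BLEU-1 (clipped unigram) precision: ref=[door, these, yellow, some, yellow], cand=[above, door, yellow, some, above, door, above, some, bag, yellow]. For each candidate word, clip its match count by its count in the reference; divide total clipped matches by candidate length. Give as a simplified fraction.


Reference word counts: {'door': 1, 'some': 1, 'these': 1, 'yellow': 2}
Checking each candidate word (with clipping):
  'above' -> not in reference -> no match (matches: 0)
  'door' -> in reference (ref count 1, used 1/1) -> match (matches: 1)
  'yellow' -> in reference (ref count 2, used 1/2) -> match (matches: 2)
  'some' -> in reference (ref count 1, used 1/1) -> match (matches: 3)
  'above' -> not in reference -> no match (matches: 3)
  'door' -> ref count 1 already used up (1/1) -> clipped, no match (matches: 3)
  'above' -> not in reference -> no match (matches: 3)
  'some' -> ref count 1 already used up (1/1) -> clipped, no match (matches: 3)
  'bag' -> not in reference -> no match (matches: 3)
  'yellow' -> in reference (ref count 2, used 2/2) -> match (matches: 4)
Clipped matches: 4, Candidate length: 10
Precision = 4/10 = 2/5

2/5


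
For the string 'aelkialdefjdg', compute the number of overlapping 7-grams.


String 'aelkialdefjdg' has length L = 13.
Number of overlapping n-grams = L - n + 1
Substituting: 13 - 7 + 1 = 7

7


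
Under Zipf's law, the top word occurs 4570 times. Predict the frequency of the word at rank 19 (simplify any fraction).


Zipf's law: freq(rank) = f1 / rank
f1 = 4570, rank = 19
freq = 4570 / 19
GCD(4570, 19) = 1
Simplified: 4570/19

4570/19


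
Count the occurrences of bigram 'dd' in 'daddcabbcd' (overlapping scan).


Scanning 'daddcabbcd' for bigram 'dd':
  Position 0: 'da' -> no
  Position 1: 'ad' -> no
  Position 2: 'dd' -> MATCH
  Position 3: 'dc' -> no
  Position 4: 'ca' -> no
  Position 5: 'ab' -> no
  Position 6: 'bb' -> no
  Position 7: 'bc' -> no
  Position 8: 'cd' -> no
Total matches: 1

1


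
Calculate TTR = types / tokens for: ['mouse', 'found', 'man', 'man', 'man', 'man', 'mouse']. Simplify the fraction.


Tokens: 7
Unique types: ('found', 'man', 'mouse') = 3
TTR = 3/7
Already in lowest terms.

3/7


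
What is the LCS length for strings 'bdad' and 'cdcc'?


DP table for LCS of 'bdad' and 'cdcc':
       c  d  c  c
    0  0  0  0  0
  b 0  0  0  0  0
  d 0  0  1  1  1
  a 0  0  1  1  1
  d 0  0  1  1  1
LCS: 'd'
LCS length = 1

1


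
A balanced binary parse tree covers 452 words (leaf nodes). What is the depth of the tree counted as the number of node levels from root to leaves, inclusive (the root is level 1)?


In a balanced binary tree with n leaves the deepest leaf is ceil(log2(n)) edges below the root,
so counting node levels inclusive of root and leaves gives ceil(log2(n)) + 1 levels.
log2(452) = 8.8202
ceil(8.8202) = 9
levels = 9 + 1 = 10

10


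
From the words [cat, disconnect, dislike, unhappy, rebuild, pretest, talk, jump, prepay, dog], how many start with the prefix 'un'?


Checking each word for prefix 'un':
  'cat' -> no (count: 0)
  'disconnect' -> no (count: 0)
  'dislike' -> no (count: 0)
  'unhappy' -> YES, starts with 'un' (count: 1)
  'rebuild' -> no (count: 1)
  'pretest' -> no (count: 1)
  'talk' -> no (count: 1)
  'jump' -> no (count: 1)
  'prepay' -> no (count: 1)
  'dog' -> no (count: 1)
Total with prefix 'un': 1

1
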